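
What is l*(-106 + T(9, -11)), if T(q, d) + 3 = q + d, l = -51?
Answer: 5661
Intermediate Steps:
T(q, d) = -3 + d + q (T(q, d) = -3 + (q + d) = -3 + (d + q) = -3 + d + q)
l*(-106 + T(9, -11)) = -51*(-106 + (-3 - 11 + 9)) = -51*(-106 - 5) = -51*(-111) = 5661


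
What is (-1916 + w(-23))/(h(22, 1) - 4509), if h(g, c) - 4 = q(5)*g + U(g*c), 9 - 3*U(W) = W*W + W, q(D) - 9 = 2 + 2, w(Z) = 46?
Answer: 2805/6577 ≈ 0.42649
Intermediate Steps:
q(D) = 13 (q(D) = 9 + (2 + 2) = 9 + 4 = 13)
U(W) = 3 - W/3 - W²/3 (U(W) = 3 - (W*W + W)/3 = 3 - (W² + W)/3 = 3 - (W + W²)/3 = 3 + (-W/3 - W²/3) = 3 - W/3 - W²/3)
h(g, c) = 7 + 13*g - c*g/3 - c²*g²/3 (h(g, c) = 4 + (13*g + (3 - g*c/3 - c²*g²/3)) = 4 + (13*g + (3 - c*g/3 - c²*g²/3)) = 4 + (3 + 13*g - c*g/3 - c²*g²/3) = 7 + 13*g - c*g/3 - c²*g²/3)
(-1916 + w(-23))/(h(22, 1) - 4509) = (-1916 + 46)/((7 + 13*22 - ⅓*1*22 - ⅓*1²*22²) - 4509) = -1870/((7 + 286 - 22/3 - ⅓*1*484) - 4509) = -1870/((7 + 286 - 22/3 - 484/3) - 4509) = -1870/(373/3 - 4509) = -1870/(-13154/3) = -1870*(-3/13154) = 2805/6577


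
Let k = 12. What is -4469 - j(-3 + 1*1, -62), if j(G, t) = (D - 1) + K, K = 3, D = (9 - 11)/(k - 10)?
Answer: -4470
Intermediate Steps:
D = -1 (D = (9 - 11)/(12 - 10) = -2/2 = -2*½ = -1)
j(G, t) = 1 (j(G, t) = (-1 - 1) + 3 = -2 + 3 = 1)
-4469 - j(-3 + 1*1, -62) = -4469 - 1*1 = -4469 - 1 = -4470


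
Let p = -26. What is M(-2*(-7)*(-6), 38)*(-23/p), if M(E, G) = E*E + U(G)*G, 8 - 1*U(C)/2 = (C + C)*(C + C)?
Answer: -4960088/13 ≈ -3.8155e+5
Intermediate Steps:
U(C) = 16 - 8*C**2 (U(C) = 16 - 2*(C + C)*(C + C) = 16 - 2*2*C*2*C = 16 - 8*C**2)
M(E, G) = E**2 + G*(16 - 8*G**2) (M(E, G) = E*E + (16 - 8*G**2)*G = E**2 + G*(16 - 8*G**2))
M(-2*(-7)*(-6), 38)*(-23/p) = ((-2*(-7)*(-6))**2 - 8*38*(-2 + 38**2))*(-23/(-26)) = ((14*(-6))**2 - 8*38*(-2 + 1444))*(-23*(-1/26)) = ((-84)**2 - 8*38*1442)*(23/26) = (7056 - 438368)*(23/26) = -431312*23/26 = -4960088/13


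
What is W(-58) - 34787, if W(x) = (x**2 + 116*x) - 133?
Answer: -38284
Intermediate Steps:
W(x) = -133 + x**2 + 116*x
W(-58) - 34787 = (-133 + (-58)**2 + 116*(-58)) - 34787 = (-133 + 3364 - 6728) - 34787 = -3497 - 34787 = -38284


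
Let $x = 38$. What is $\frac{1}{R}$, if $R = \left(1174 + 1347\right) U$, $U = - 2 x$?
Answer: $- \frac{1}{191596} \approx -5.2193 \cdot 10^{-6}$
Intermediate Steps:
$U = -76$ ($U = \left(-2\right) 38 = -76$)
$R = -191596$ ($R = \left(1174 + 1347\right) \left(-76\right) = 2521 \left(-76\right) = -191596$)
$\frac{1}{R} = \frac{1}{-191596} = - \frac{1}{191596}$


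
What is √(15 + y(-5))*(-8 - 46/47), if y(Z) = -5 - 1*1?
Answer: -1266/47 ≈ -26.936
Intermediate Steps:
y(Z) = -6 (y(Z) = -5 - 1 = -6)
√(15 + y(-5))*(-8 - 46/47) = √(15 - 6)*(-8 - 46/47) = √9*(-8 - 46*1/47) = 3*(-8 - 46/47) = 3*(-422/47) = -1266/47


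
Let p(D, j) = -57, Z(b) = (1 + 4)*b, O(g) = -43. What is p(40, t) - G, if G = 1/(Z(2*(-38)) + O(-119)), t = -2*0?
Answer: -24110/423 ≈ -56.998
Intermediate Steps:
t = 0
Z(b) = 5*b
G = -1/423 (G = 1/(5*(2*(-38)) - 43) = 1/(5*(-76) - 43) = 1/(-380 - 43) = 1/(-423) = -1/423 ≈ -0.0023641)
p(40, t) - G = -57 - 1*(-1/423) = -57 + 1/423 = -24110/423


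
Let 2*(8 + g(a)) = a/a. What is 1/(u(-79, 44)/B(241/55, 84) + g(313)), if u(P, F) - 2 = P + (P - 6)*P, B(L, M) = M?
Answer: 21/1502 ≈ 0.013981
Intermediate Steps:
g(a) = -15/2 (g(a) = -8 + (a/a)/2 = -8 + (1/2)*1 = -8 + 1/2 = -15/2)
u(P, F) = 2 + P + P*(-6 + P) (u(P, F) = 2 + (P + (P - 6)*P) = 2 + (P + (-6 + P)*P) = 2 + (P + P*(-6 + P)) = 2 + P + P*(-6 + P))
1/(u(-79, 44)/B(241/55, 84) + g(313)) = 1/((2 + (-79)**2 - 5*(-79))/84 - 15/2) = 1/((2 + 6241 + 395)*(1/84) - 15/2) = 1/(6638*(1/84) - 15/2) = 1/(3319/42 - 15/2) = 1/(1502/21) = 21/1502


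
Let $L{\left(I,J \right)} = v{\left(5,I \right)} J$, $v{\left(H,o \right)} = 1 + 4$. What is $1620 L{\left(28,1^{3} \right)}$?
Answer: $8100$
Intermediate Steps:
$v{\left(H,o \right)} = 5$
$L{\left(I,J \right)} = 5 J$
$1620 L{\left(28,1^{3} \right)} = 1620 \cdot 5 \cdot 1^{3} = 1620 \cdot 5 \cdot 1 = 1620 \cdot 5 = 8100$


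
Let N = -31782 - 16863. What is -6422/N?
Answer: 6422/48645 ≈ 0.13202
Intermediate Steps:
N = -48645
-6422/N = -6422/(-48645) = -6422*(-1/48645) = 6422/48645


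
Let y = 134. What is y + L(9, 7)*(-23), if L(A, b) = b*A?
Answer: -1315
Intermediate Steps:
L(A, b) = A*b
y + L(9, 7)*(-23) = 134 + (9*7)*(-23) = 134 + 63*(-23) = 134 - 1449 = -1315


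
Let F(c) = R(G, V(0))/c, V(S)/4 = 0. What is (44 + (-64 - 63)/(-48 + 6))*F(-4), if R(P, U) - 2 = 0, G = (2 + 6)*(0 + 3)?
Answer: -1975/84 ≈ -23.512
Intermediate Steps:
V(S) = 0 (V(S) = 4*0 = 0)
G = 24 (G = 8*3 = 24)
R(P, U) = 2 (R(P, U) = 2 + 0 = 2)
F(c) = 2/c
(44 + (-64 - 63)/(-48 + 6))*F(-4) = (44 + (-64 - 63)/(-48 + 6))*(2/(-4)) = (44 - 127/(-42))*(2*(-¼)) = (44 - 127*(-1/42))*(-½) = (44 + 127/42)*(-½) = (1975/42)*(-½) = -1975/84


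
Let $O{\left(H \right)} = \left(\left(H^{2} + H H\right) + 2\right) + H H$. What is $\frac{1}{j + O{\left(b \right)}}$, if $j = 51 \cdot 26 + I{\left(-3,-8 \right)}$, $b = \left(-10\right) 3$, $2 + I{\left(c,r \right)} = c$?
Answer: $\frac{1}{4023} \approx 0.00024857$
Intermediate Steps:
$I{\left(c,r \right)} = -2 + c$
$b = -30$
$j = 1321$ ($j = 51 \cdot 26 - 5 = 1326 - 5 = 1321$)
$O{\left(H \right)} = 2 + 3 H^{2}$ ($O{\left(H \right)} = \left(\left(H^{2} + H^{2}\right) + 2\right) + H^{2} = \left(2 H^{2} + 2\right) + H^{2} = \left(2 + 2 H^{2}\right) + H^{2} = 2 + 3 H^{2}$)
$\frac{1}{j + O{\left(b \right)}} = \frac{1}{1321 + \left(2 + 3 \left(-30\right)^{2}\right)} = \frac{1}{1321 + \left(2 + 3 \cdot 900\right)} = \frac{1}{1321 + \left(2 + 2700\right)} = \frac{1}{1321 + 2702} = \frac{1}{4023}$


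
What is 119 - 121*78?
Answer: -9319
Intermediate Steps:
119 - 121*78 = 119 - 9438 = -9319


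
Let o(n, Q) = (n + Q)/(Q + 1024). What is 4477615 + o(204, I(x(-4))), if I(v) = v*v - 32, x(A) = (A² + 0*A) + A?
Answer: 1271642739/284 ≈ 4.4776e+6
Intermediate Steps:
x(A) = A + A² (x(A) = (A² + 0) + A = A² + A = A + A²)
I(v) = -32 + v² (I(v) = v² - 32 = -32 + v²)
o(n, Q) = (Q + n)/(1024 + Q)
4477615 + o(204, I(x(-4))) = 4477615 + ((-32 + (-4*(1 - 4))²) + 204)/(1024 + (-32 + (-4*(1 - 4))²)) = 4477615 + ((-32 + (-4*(-3))²) + 204)/(1024 + (-32 + (-4*(-3))²)) = 4477615 + ((-32 + 12²) + 204)/(1024 + (-32 + 12²)) = 4477615 + ((-32 + 144) + 204)/(1024 + (-32 + 144)) = 4477615 + (112 + 204)/(1024 + 112) = 4477615 + 316/1136 = 4477615 + (1/1136)*316 = 4477615 + 79/284 = 1271642739/284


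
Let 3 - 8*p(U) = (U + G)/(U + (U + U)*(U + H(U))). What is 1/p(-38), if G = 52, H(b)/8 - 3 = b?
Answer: 24130/9047 ≈ 2.6672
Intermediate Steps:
H(b) = 24 + 8*b
p(U) = 3/8 - (52 + U)/(8*(U + 2*U*(24 + 9*U))) (p(U) = 3/8 - (U + 52)/(8*(U + (U + U)*(U + (24 + 8*U)))) = 3/8 - (52 + U)/(8*(U + (2*U)*(24 + 9*U))) = 3/8 - (52 + U)/(8*(U + 2*U*(24 + 9*U))))
1/p(-38) = 1/((1/4)*(-26 + 27*(-38)**2 + 73*(-38))/(-38*(49 + 18*(-38)))) = 1/((1/4)*(-1/38)*(-26 + 27*1444 - 2774)/(49 - 684)) = 1/((1/4)*(-1/38)*(-26 + 38988 - 2774)/(-635)) = 1/((1/4)*(-1/38)*(-1/635)*36188) = 1/(9047/24130) = 24130/9047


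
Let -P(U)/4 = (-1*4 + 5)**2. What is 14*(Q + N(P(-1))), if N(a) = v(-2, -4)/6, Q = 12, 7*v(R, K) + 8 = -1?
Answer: 165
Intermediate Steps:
P(U) = -4 (P(U) = -4*(-1*4 + 5)**2 = -4*(-4 + 5)**2 = -4*1**2 = -4*1 = -4)
v(R, K) = -9/7 (v(R, K) = -8/7 + (1/7)*(-1) = -8/7 - 1/7 = -9/7)
N(a) = -3/14 (N(a) = -9/7/6 = -9/7*1/6 = -3/14)
14*(Q + N(P(-1))) = 14*(12 - 3/14) = 14*(165/14) = 165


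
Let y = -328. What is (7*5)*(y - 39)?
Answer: -12845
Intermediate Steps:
(7*5)*(y - 39) = (7*5)*(-328 - 39) = 35*(-367) = -12845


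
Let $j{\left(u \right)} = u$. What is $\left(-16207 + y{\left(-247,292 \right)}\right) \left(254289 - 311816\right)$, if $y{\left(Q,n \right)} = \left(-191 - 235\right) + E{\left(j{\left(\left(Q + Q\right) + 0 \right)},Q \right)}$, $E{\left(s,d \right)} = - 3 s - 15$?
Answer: $872454482$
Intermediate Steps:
$E{\left(s,d \right)} = -15 - 3 s$
$y{\left(Q,n \right)} = -441 - 6 Q$ ($y{\left(Q,n \right)} = \left(-191 - 235\right) - \left(15 + 3 \left(\left(Q + Q\right) + 0\right)\right) = -426 - \left(15 + 3 \left(2 Q + 0\right)\right) = -426 - \left(15 + 3 \cdot 2 Q\right) = -426 - \left(15 + 6 Q\right) = -441 - 6 Q$)
$\left(-16207 + y{\left(-247,292 \right)}\right) \left(254289 - 311816\right) = \left(-16207 - -1041\right) \left(254289 - 311816\right) = \left(-16207 + \left(-441 + 1482\right)\right) \left(-57527\right) = \left(-16207 + 1041\right) \left(-57527\right) = \left(-15166\right) \left(-57527\right) = 872454482$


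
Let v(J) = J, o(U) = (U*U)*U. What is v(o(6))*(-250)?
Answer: -54000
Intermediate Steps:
o(U) = U³ (o(U) = U²*U = U³)
v(o(6))*(-250) = 6³*(-250) = 216*(-250) = -54000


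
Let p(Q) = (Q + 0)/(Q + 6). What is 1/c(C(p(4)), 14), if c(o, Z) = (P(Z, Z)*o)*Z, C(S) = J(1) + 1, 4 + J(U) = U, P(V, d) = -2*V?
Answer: 1/784 ≈ 0.0012755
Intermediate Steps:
p(Q) = Q/(6 + Q)
J(U) = -4 + U
C(S) = -2 (C(S) = (-4 + 1) + 1 = -3 + 1 = -2)
c(o, Z) = -2*o*Z² (c(o, Z) = ((-2*Z)*o)*Z = (-2*Z*o)*Z = -2*o*Z²)
1/c(C(p(4)), 14) = 1/(-2*(-2)*14²) = 1/(-2*(-2)*196) = 1/784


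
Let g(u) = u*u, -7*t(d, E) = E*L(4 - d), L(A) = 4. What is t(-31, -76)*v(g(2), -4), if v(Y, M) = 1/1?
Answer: 304/7 ≈ 43.429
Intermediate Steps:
t(d, E) = -4*E/7 (t(d, E) = -E*4/7 = -4*E/7)
g(u) = u²
v(Y, M) = 1
t(-31, -76)*v(g(2), -4) = -4/7*(-76)*1 = (304/7)*1 = 304/7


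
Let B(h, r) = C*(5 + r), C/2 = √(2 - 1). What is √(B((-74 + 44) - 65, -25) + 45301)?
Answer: 3*√5029 ≈ 212.75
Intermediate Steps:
C = 2 (C = 2*√(2 - 1) = 2*√1 = 2*1 = 2)
B(h, r) = 10 + 2*r (B(h, r) = 2*(5 + r) = 10 + 2*r)
√(B((-74 + 44) - 65, -25) + 45301) = √((10 + 2*(-25)) + 45301) = √((10 - 50) + 45301) = √(-40 + 45301) = √45261 = 3*√5029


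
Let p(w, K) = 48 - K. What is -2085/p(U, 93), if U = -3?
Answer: 139/3 ≈ 46.333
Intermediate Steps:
-2085/p(U, 93) = -2085/(48 - 1*93) = -2085/(48 - 93) = -2085/(-45) = -2085*(-1/45) = 139/3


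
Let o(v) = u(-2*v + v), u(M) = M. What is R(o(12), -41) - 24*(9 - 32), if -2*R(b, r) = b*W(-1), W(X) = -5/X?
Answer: 582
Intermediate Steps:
o(v) = -v (o(v) = -2*v + v = -v)
R(b, r) = -5*b/2 (R(b, r) = -b*(-5/(-1))/2 = -b*(-5*(-1))/2 = -b*5/2 = -5*b/2)
R(o(12), -41) - 24*(9 - 32) = -(-5)*12/2 - 24*(9 - 32) = -5/2*(-12) - 24*(-23) = 30 + 552 = 582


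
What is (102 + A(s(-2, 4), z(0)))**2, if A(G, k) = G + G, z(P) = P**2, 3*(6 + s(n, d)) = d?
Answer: 77284/9 ≈ 8587.1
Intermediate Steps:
s(n, d) = -6 + d/3
A(G, k) = 2*G
(102 + A(s(-2, 4), z(0)))**2 = (102 + 2*(-6 + (1/3)*4))**2 = (102 + 2*(-6 + 4/3))**2 = (102 + 2*(-14/3))**2 = (102 - 28/3)**2 = (278/3)**2 = 77284/9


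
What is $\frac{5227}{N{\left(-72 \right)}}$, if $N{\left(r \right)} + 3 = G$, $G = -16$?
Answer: $- \frac{5227}{19} \approx -275.11$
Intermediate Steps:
$N{\left(r \right)} = -19$ ($N{\left(r \right)} = -3 - 16 = -19$)
$\frac{5227}{N{\left(-72 \right)}} = \frac{5227}{-19} = 5227 \left(- \frac{1}{19}\right) = - \frac{5227}{19}$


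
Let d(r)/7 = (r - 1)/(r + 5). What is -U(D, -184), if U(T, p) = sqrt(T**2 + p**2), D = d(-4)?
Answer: -sqrt(35081) ≈ -187.30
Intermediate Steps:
d(r) = 7*(-1 + r)/(5 + r) (d(r) = 7*((r - 1)/(r + 5)) = 7*((-1 + r)/(5 + r)) = 7*(-1 + r)/(5 + r))
D = -35 (D = 7*(-1 - 4)/(5 - 4) = 7*(-5)/1 = 7*1*(-5) = -35)
-U(D, -184) = -sqrt((-35)**2 + (-184)**2) = -sqrt(1225 + 33856) = -sqrt(35081)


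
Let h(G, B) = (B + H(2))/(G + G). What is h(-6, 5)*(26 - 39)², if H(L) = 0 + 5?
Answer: -845/6 ≈ -140.83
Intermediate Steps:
H(L) = 5
h(G, B) = (5 + B)/(2*G) (h(G, B) = (B + 5)/(G + G) = (5 + B)/((2*G)) = (5 + B)*(1/(2*G)) = (5 + B)/(2*G))
h(-6, 5)*(26 - 39)² = ((½)*(5 + 5)/(-6))*(26 - 39)² = ((½)*(-⅙)*10)*(-13)² = -⅚*169 = -845/6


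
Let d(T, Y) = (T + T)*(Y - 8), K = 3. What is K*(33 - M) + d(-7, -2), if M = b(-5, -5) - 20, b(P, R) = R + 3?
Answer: 305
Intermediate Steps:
b(P, R) = 3 + R
M = -22 (M = (3 - 5) - 20 = -2 - 20 = -22)
d(T, Y) = 2*T*(-8 + Y) (d(T, Y) = (2*T)*(-8 + Y) = 2*T*(-8 + Y))
K*(33 - M) + d(-7, -2) = 3*(33 - 1*(-22)) + 2*(-7)*(-8 - 2) = 3*(33 + 22) + 2*(-7)*(-10) = 3*55 + 140 = 165 + 140 = 305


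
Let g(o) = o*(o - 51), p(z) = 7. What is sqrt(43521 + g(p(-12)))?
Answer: sqrt(43213) ≈ 207.88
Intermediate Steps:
g(o) = o*(-51 + o)
sqrt(43521 + g(p(-12))) = sqrt(43521 + 7*(-51 + 7)) = sqrt(43521 + 7*(-44)) = sqrt(43521 - 308) = sqrt(43213)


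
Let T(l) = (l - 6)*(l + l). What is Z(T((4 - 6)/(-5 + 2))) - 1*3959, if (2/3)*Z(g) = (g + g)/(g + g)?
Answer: -7915/2 ≈ -3957.5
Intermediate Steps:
T(l) = 2*l*(-6 + l) (T(l) = (-6 + l)*(2*l) = 2*l*(-6 + l))
Z(g) = 3/2 (Z(g) = 3*((g + g)/(g + g))/2 = 3*((2*g)/((2*g)))/2 = 3*((2*g)*(1/(2*g)))/2 = (3/2)*1 = 3/2)
Z(T((4 - 6)/(-5 + 2))) - 1*3959 = 3/2 - 1*3959 = 3/2 - 3959 = -7915/2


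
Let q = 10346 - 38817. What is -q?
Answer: 28471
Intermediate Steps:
q = -28471
-q = -1*(-28471) = 28471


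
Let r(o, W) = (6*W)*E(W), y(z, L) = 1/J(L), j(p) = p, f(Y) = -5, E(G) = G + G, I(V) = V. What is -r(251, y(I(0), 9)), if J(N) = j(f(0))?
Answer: -12/25 ≈ -0.48000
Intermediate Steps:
E(G) = 2*G
J(N) = -5
y(z, L) = -⅕ (y(z, L) = 1/(-5) = -⅕)
r(o, W) = 12*W² (r(o, W) = (6*W)*(2*W) = 12*W²)
-r(251, y(I(0), 9)) = -12*(-⅕)² = -12/25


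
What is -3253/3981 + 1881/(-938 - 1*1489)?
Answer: -5127764/3220629 ≈ -1.5922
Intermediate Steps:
-3253/3981 + 1881/(-938 - 1*1489) = -3253*1/3981 + 1881/(-938 - 1489) = -3253/3981 + 1881/(-2427) = -3253/3981 + 1881*(-1/2427) = -3253/3981 - 627/809 = -5127764/3220629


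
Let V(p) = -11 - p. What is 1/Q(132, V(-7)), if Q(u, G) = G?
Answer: -1/4 ≈ -0.25000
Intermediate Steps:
1/Q(132, V(-7)) = 1/(-11 - 1*(-7)) = 1/(-11 + 7) = 1/(-4) = -1/4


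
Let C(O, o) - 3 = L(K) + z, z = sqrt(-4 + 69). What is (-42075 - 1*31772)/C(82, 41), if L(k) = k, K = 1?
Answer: 295388/49 - 73847*sqrt(65)/49 ≈ -6122.2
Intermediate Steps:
z = sqrt(65) ≈ 8.0623
C(O, o) = 4 + sqrt(65) (C(O, o) = 3 + (1 + sqrt(65)) = 4 + sqrt(65))
(-42075 - 1*31772)/C(82, 41) = (-42075 - 1*31772)/(4 + sqrt(65)) = (-42075 - 31772)/(4 + sqrt(65)) = -73847/(4 + sqrt(65))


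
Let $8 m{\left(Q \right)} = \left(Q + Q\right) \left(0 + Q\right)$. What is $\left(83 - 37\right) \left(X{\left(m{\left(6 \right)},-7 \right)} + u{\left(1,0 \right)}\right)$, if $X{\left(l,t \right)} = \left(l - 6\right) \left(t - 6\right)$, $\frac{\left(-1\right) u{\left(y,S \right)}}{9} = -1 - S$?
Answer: $-1380$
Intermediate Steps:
$m{\left(Q \right)} = \frac{Q^{2}}{4}$ ($m{\left(Q \right)} = \frac{\left(Q + Q\right) \left(0 + Q\right)}{8} = \frac{2 Q Q}{8} = \frac{2 Q^{2}}{8} = \frac{Q^{2}}{4}$)
$u{\left(y,S \right)} = 9 + 9 S$ ($u{\left(y,S \right)} = - 9 \left(-1 - S\right) = 9 + 9 S$)
$X{\left(l,t \right)} = \left(-6 + l\right) \left(-6 + t\right)$
$\left(83 - 37\right) \left(X{\left(m{\left(6 \right)},-7 \right)} + u{\left(1,0 \right)}\right) = \left(83 - 37\right) \left(\left(36 - 6 \frac{6^{2}}{4} - -42 + \frac{6^{2}}{4} \left(-7\right)\right) + \left(9 + 9 \cdot 0\right)\right) = 46 \left(\left(36 - 6 \cdot \frac{1}{4} \cdot 36 + 42 + \frac{1}{4} \cdot 36 \left(-7\right)\right) + \left(9 + 0\right)\right) = 46 \left(\left(36 - 54 + 42 + 9 \left(-7\right)\right) + 9\right) = 46 \left(\left(36 - 54 + 42 - 63\right) + 9\right) = 46 \left(-39 + 9\right) = 46 \left(-30\right) = -1380$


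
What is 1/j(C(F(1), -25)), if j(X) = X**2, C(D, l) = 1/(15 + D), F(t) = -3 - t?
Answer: 121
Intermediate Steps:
1/j(C(F(1), -25)) = 1/((1/(15 + (-3 - 1*1)))**2) = 1/((1/(15 + (-3 - 1)))**2) = 1/((1/(15 - 4))**2) = 1/((1/11)**2) = 1/(1/121) = 121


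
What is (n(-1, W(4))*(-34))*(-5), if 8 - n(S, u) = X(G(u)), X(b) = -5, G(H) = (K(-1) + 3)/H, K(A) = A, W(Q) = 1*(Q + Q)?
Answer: 2210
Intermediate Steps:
W(Q) = 2*Q (W(Q) = 1*(2*Q) = 2*Q)
G(H) = 2/H (G(H) = (-1 + 3)/H = 2/H)
n(S, u) = 13 (n(S, u) = 8 - 1*(-5) = 8 + 5 = 13)
(n(-1, W(4))*(-34))*(-5) = (13*(-34))*(-5) = -442*(-5) = 2210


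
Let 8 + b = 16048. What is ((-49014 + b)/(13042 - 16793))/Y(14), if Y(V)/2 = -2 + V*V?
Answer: 16487/727694 ≈ 0.022657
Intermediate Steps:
b = 16040 (b = -8 + 16048 = 16040)
Y(V) = -4 + 2*V² (Y(V) = 2*(-2 + V*V) = 2*(-2 + V²) = -4 + 2*V²)
((-49014 + b)/(13042 - 16793))/Y(14) = ((-49014 + 16040)/(13042 - 16793))/(-4 + 2*14²) = (-32974/(-3751))/(-4 + 2*196) = (-32974*(-1/3751))/(-4 + 392) = (32974/3751)/388 = (32974/3751)*(1/388) = 16487/727694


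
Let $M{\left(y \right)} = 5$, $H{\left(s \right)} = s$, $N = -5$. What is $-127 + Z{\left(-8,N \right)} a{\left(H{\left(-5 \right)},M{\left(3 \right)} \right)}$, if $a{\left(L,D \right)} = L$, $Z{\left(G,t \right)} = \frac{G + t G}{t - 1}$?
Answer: $- \frac{301}{3} \approx -100.33$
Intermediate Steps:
$Z{\left(G,t \right)} = \frac{G + G t}{-1 + t}$
$-127 + Z{\left(-8,N \right)} a{\left(H{\left(-5 \right)},M{\left(3 \right)} \right)} = -127 + - \frac{8 \left(1 - 5\right)}{-1 - 5} \left(-5\right) = -127 + \left(-8\right) \frac{1}{-6} \left(-4\right) \left(-5\right) = -127 + \left(-8\right) \left(- \frac{1}{6}\right) \left(-4\right) \left(-5\right) = -127 - - \frac{80}{3} = -127 + \frac{80}{3} = - \frac{301}{3}$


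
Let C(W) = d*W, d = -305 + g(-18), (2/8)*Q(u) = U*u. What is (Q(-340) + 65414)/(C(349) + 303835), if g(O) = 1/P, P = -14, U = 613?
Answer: -10755724/2763111 ≈ -3.8926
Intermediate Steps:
g(O) = -1/14 (g(O) = 1/(-14) = -1/14)
Q(u) = 2452*u (Q(u) = 4*(613*u) = 2452*u)
d = -4271/14 (d = -305 - 1/14 = -4271/14 ≈ -305.07)
C(W) = -4271*W/14
(Q(-340) + 65414)/(C(349) + 303835) = (2452*(-340) + 65414)/(-4271/14*349 + 303835) = (-833680 + 65414)/(-1490579/14 + 303835) = -768266/2763111/14 = -768266*14/2763111 = -10755724/2763111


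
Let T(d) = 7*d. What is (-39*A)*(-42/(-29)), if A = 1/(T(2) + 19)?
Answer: -546/319 ≈ -1.7116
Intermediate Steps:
A = 1/33 (A = 1/(7*2 + 19) = 1/(14 + 19) = 1/33 ≈ 0.030303)
(-39*A)*(-42/(-29)) = (-39*1/33)*(-42/(-29)) = -(-546)*(-1)/(11*29) = -13/11*42/29 = -546/319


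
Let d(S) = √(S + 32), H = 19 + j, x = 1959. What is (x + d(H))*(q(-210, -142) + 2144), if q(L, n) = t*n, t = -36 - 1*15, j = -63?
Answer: 18387174 + 18772*I*√3 ≈ 1.8387e+7 + 32514.0*I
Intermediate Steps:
H = -44 (H = 19 - 63 = -44)
t = -51 (t = -36 - 15 = -51)
q(L, n) = -51*n
d(S) = √(32 + S)
(x + d(H))*(q(-210, -142) + 2144) = (1959 + √(32 - 44))*(-51*(-142) + 2144) = (1959 + √(-12))*(7242 + 2144) = (1959 + 2*I*√3)*9386 = 18387174 + 18772*I*√3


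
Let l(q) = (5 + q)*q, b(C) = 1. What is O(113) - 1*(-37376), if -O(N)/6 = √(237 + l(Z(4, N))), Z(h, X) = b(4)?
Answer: 37376 - 54*√3 ≈ 37283.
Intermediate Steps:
Z(h, X) = 1
l(q) = q*(5 + q)
O(N) = -54*√3 (O(N) = -6*√(237 + 1*(5 + 1)) = -6*√(237 + 1*6) = -6*√(237 + 6) = -54*√3)
O(113) - 1*(-37376) = -54*√3 - 1*(-37376) = -54*√3 + 37376 = 37376 - 54*√3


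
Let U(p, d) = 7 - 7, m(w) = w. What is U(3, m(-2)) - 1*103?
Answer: -103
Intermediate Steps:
U(p, d) = 0
U(3, m(-2)) - 1*103 = 0 - 1*103 = 0 - 103 = -103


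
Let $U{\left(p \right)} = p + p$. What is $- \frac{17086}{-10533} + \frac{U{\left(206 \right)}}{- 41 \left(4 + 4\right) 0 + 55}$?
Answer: $\frac{5279326}{579315} \approx 9.1131$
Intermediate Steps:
$U{\left(p \right)} = 2 p$
$- \frac{17086}{-10533} + \frac{U{\left(206 \right)}}{- 41 \left(4 + 4\right) 0 + 55} = - \frac{17086}{-10533} + \frac{2 \cdot 206}{- 41 \left(4 + 4\right) 0 + 55} = \left(-17086\right) \left(- \frac{1}{10533}\right) + \frac{412}{- 41 \cdot 8 \cdot 0 + 55} = \frac{17086}{10533} + \frac{412}{\left(-41\right) 0 + 55} = \frac{17086}{10533} + \frac{412}{0 + 55} = \frac{17086}{10533} + \frac{412}{55} = \frac{5279326}{579315}$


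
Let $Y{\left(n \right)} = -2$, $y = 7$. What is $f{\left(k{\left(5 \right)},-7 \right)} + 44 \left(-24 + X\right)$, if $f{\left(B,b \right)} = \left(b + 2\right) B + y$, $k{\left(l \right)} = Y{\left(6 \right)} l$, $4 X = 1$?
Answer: $-988$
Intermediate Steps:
$X = \frac{1}{4}$ ($X = \frac{1}{4} \cdot 1 = \frac{1}{4} \approx 0.25$)
$k{\left(l \right)} = - 2 l$
$f{\left(B,b \right)} = 7 + B \left(2 + b\right)$ ($f{\left(B,b \right)} = \left(b + 2\right) B + 7 = \left(2 + b\right) B + 7 = B \left(2 + b\right) + 7 = 7 + B \left(2 + b\right)$)
$f{\left(k{\left(5 \right)},-7 \right)} + 44 \left(-24 + X\right) = \left(7 + 2 \left(\left(-2\right) 5\right) + \left(-2\right) 5 \left(-7\right)\right) + 44 \left(-24 + \frac{1}{4}\right) = \left(7 + 2 \left(-10\right) - -70\right) + 44 \left(- \frac{95}{4}\right) = \left(7 - 20 + 70\right) - 1045 = 57 - 1045 = -988$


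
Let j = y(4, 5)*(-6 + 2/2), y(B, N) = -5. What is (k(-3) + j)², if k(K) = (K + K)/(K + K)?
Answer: 676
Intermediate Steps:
j = 25 (j = -5*(-6 + 2/2) = -5*(-6 + 2*(½)) = -5*(-6 + 1) = -5*(-5) = 25)
k(K) = 1 (k(K) = (2*K)/((2*K)) = (2*K)*(1/(2*K)) = 1)
(k(-3) + j)² = (1 + 25)² = 26² = 676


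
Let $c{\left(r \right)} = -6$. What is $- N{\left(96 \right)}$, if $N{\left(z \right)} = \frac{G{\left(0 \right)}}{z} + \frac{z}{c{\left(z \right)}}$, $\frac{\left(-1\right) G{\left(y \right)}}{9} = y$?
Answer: $16$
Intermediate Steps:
$G{\left(y \right)} = - 9 y$
$N{\left(z \right)} = - \frac{z}{6}$ ($N{\left(z \right)} = \frac{\left(-9\right) 0}{z} + \frac{z}{-6} = \frac{0}{z} + z \left(- \frac{1}{6}\right) = 0 - \frac{z}{6} = - \frac{z}{6}$)
$- N{\left(96 \right)} = - \frac{\left(-1\right) 96}{6} = \left(-1\right) \left(-16\right) = 16$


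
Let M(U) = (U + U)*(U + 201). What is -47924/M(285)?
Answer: -11981/69255 ≈ -0.17300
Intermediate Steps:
M(U) = 2*U*(201 + U) (M(U) = (2*U)*(201 + U) = 2*U*(201 + U))
-47924/M(285) = -47924*1/(570*(201 + 285)) = -47924/(2*285*486) = -47924/277020 = -47924*1/277020 = -11981/69255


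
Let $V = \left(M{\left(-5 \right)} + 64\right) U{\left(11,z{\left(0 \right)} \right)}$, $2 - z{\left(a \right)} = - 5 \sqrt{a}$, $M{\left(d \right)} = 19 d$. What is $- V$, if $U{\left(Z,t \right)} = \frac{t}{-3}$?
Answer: $- \frac{62}{3} \approx -20.667$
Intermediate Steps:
$z{\left(a \right)} = 2 + 5 \sqrt{a}$ ($z{\left(a \right)} = 2 - - 5 \sqrt{a} = 2 + 5 \sqrt{a}$)
$U{\left(Z,t \right)} = - \frac{t}{3}$ ($U{\left(Z,t \right)} = t \left(- \frac{1}{3}\right) = - \frac{t}{3}$)
$V = \frac{62}{3}$ ($V = \left(19 \left(-5\right) + 64\right) \left(- \frac{2 + 5 \sqrt{0}}{3}\right) = \left(-95 + 64\right) \left(- \frac{2 + 5 \cdot 0}{3}\right) = - 31 \left(- \frac{2 + 0}{3}\right) = - 31 \left(\left(- \frac{1}{3}\right) 2\right) = \left(-31\right) \left(- \frac{2}{3}\right) = \frac{62}{3} \approx 20.667$)
$- V = \left(-1\right) \frac{62}{3} = - \frac{62}{3}$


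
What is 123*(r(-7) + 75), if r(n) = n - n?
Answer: 9225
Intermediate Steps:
r(n) = 0
123*(r(-7) + 75) = 123*(0 + 75) = 123*75 = 9225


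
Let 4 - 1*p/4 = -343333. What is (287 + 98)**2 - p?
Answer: -1225123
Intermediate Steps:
p = 1373348 (p = 16 - 4*(-343333) = 16 + 1373332 = 1373348)
(287 + 98)**2 - p = (287 + 98)**2 - 1*1373348 = 385**2 - 1373348 = 148225 - 1373348 = -1225123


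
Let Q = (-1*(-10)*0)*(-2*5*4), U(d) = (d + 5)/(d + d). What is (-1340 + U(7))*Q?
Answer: 0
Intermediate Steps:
U(d) = (5 + d)/(2*d) (U(d) = (5 + d)/((2*d)) = (5 + d)*(1/(2*d)) = (5 + d)/(2*d))
Q = 0 (Q = (10*0)*(-10*4) = 0*(-40) = 0)
(-1340 + U(7))*Q = (-1340 + (½)*(5 + 7)/7)*0 = (-1340 + (½)*(⅐)*12)*0 = (-1340 + 6/7)*0 = -9374/7*0 = 0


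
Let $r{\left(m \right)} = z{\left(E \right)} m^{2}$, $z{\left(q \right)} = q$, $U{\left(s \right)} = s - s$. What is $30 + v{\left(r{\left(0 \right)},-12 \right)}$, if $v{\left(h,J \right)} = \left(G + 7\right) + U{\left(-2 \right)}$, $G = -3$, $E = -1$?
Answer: $34$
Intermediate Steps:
$U{\left(s \right)} = 0$
$r{\left(m \right)} = - m^{2}$
$v{\left(h,J \right)} = 4$ ($v{\left(h,J \right)} = \left(-3 + 7\right) + 0 = 4 + 0 = 4$)
$30 + v{\left(r{\left(0 \right)},-12 \right)} = 30 + 4 = 34$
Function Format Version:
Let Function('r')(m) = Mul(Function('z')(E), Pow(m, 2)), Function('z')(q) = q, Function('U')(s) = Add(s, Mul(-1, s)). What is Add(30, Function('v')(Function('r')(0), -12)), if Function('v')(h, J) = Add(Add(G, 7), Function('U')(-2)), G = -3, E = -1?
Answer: 34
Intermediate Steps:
Function('U')(s) = 0
Function('r')(m) = Mul(-1, Pow(m, 2))
Function('v')(h, J) = 4 (Function('v')(h, J) = Add(Add(-3, 7), 0) = Add(4, 0) = 4)
Add(30, Function('v')(Function('r')(0), -12)) = Add(30, 4) = 34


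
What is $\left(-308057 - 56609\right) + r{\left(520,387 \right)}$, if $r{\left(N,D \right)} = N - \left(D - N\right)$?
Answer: $-364013$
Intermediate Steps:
$r{\left(N,D \right)} = - D + 2 N$
$\left(-308057 - 56609\right) + r{\left(520,387 \right)} = \left(-308057 - 56609\right) + \left(\left(-1\right) 387 + 2 \cdot 520\right) = -364666 + \left(-387 + 1040\right) = -364666 + 653 = -364013$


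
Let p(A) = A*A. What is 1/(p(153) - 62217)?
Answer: -1/38808 ≈ -2.5768e-5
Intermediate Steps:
p(A) = A**2
1/(p(153) - 62217) = 1/(153**2 - 62217) = 1/(23409 - 62217) = 1/(-38808) = -1/38808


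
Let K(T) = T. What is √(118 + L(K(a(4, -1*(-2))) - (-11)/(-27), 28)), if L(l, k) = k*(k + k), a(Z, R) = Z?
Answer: √1686 ≈ 41.061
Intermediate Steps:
L(l, k) = 2*k² (L(l, k) = k*(2*k) = 2*k²)
√(118 + L(K(a(4, -1*(-2))) - (-11)/(-27), 28)) = √(118 + 2*28²) = √(118 + 2*784) = √(118 + 1568) = √1686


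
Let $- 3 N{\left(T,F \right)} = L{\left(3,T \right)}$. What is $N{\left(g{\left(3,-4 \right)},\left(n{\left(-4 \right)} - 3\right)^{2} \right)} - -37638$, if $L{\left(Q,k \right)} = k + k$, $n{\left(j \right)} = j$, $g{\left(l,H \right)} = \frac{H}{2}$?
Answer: $\frac{112918}{3} \approx 37639.0$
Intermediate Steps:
$g{\left(l,H \right)} = \frac{H}{2}$ ($g{\left(l,H \right)} = H \frac{1}{2} = \frac{H}{2}$)
$L{\left(Q,k \right)} = 2 k$
$N{\left(T,F \right)} = - \frac{2 T}{3}$
$N{\left(g{\left(3,-4 \right)},\left(n{\left(-4 \right)} - 3\right)^{2} \right)} - -37638 = - \frac{2 \cdot \frac{1}{2} \left(-4\right)}{3} - -37638 = \left(- \frac{2}{3}\right) \left(-2\right) + 37638 = \frac{4}{3} + 37638 = \frac{112918}{3}$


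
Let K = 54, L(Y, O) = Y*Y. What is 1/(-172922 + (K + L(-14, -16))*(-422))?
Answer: -1/278422 ≈ -3.5917e-6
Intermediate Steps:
L(Y, O) = Y²
1/(-172922 + (K + L(-14, -16))*(-422)) = 1/(-172922 + (54 + (-14)²)*(-422)) = 1/(-172922 + (54 + 196)*(-422)) = 1/(-172922 + 250*(-422)) = 1/(-172922 - 105500) = 1/(-278422) = -1/278422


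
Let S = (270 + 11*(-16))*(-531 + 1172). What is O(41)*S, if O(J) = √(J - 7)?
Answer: 60254*√34 ≈ 3.5134e+5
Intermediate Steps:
O(J) = √(-7 + J)
S = 60254 (S = (270 - 176)*641 = 94*641 = 60254)
O(41)*S = √(-7 + 41)*60254 = √34*60254 = 60254*√34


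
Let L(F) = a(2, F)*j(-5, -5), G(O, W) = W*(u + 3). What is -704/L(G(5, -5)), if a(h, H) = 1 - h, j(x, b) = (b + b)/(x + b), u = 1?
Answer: 704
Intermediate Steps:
j(x, b) = 2*b/(b + x) (j(x, b) = (2*b)/(b + x) = 2*b/(b + x))
G(O, W) = 4*W (G(O, W) = W*(1 + 3) = W*4 = 4*W)
L(F) = -1 (L(F) = (1 - 1*2)*(2*(-5)/(-5 - 5)) = (1 - 2)*(2*(-5)/(-10)) = -2*(-5)*(-1)/10 = -1*1 = -1)
-704/L(G(5, -5)) = -704/(-1) = -704*(-1) = 704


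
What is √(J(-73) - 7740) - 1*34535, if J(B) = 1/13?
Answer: -34535 + I*√1308047/13 ≈ -34535.0 + 87.977*I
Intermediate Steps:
J(B) = 1/13
√(J(-73) - 7740) - 1*34535 = √(1/13 - 7740) - 1*34535 = √(-100619/13) - 34535 = I*√1308047/13 - 34535 = -34535 + I*√1308047/13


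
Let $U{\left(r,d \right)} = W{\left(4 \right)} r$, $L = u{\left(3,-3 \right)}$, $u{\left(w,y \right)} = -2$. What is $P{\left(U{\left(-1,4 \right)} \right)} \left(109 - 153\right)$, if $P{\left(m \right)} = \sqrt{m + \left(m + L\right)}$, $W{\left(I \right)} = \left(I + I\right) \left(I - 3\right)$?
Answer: $- 132 i \sqrt{2} \approx - 186.68 i$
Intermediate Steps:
$L = -2$
$W{\left(I \right)} = 2 I \left(-3 + I\right)$
$U{\left(r,d \right)} = 8 r$ ($U{\left(r,d \right)} = 2 \cdot 4 \left(-3 + 4\right) r = 2 \cdot 4 \cdot 1 r = 8 r$)
$P{\left(m \right)} = \sqrt{-2 + 2 m}$ ($P{\left(m \right)} = \sqrt{m + \left(m - 2\right)} = \sqrt{m + \left(-2 + m\right)} = \sqrt{-2 + 2 m}$)
$P{\left(U{\left(-1,4 \right)} \right)} \left(109 - 153\right) = \sqrt{-2 + 2 \cdot 8 \left(-1\right)} \left(109 - 153\right) = \sqrt{-2 + 2 \left(-8\right)} \left(-44\right) = \sqrt{-2 - 16} \left(-44\right) = \sqrt{-18} \left(-44\right) = 3 i \sqrt{2} \left(-44\right) = - 132 i \sqrt{2}$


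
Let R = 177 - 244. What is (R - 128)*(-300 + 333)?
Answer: -6435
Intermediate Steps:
R = -67
(R - 128)*(-300 + 333) = (-67 - 128)*(-300 + 333) = -195*33 = -6435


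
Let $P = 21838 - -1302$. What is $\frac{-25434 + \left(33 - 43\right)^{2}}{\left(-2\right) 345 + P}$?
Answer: $- \frac{12667}{11225} \approx -1.1285$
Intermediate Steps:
$P = 23140$ ($P = 21838 + 1302 = 23140$)
$\frac{-25434 + \left(33 - 43\right)^{2}}{\left(-2\right) 345 + P} = \frac{-25434 + \left(33 - 43\right)^{2}}{\left(-2\right) 345 + 23140} = \frac{-25434 + \left(-10\right)^{2}}{-690 + 23140} = \frac{-25434 + 100}{22450} = \left(-25334\right) \frac{1}{22450} = - \frac{12667}{11225}$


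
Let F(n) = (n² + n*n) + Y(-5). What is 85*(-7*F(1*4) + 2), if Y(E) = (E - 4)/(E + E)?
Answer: -38811/2 ≈ -19406.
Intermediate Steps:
Y(E) = (-4 + E)/(2*E) (Y(E) = (-4 + E)/((2*E)) = (-4 + E)*(1/(2*E)) = (-4 + E)/(2*E))
F(n) = 9/10 + 2*n² (F(n) = (n² + n*n) + (½)*(-4 - 5)/(-5) = (n² + n²) + (½)*(-⅕)*(-9) = 2*n² + 9/10 = 9/10 + 2*n²)
85*(-7*F(1*4) + 2) = 85*(-7*(9/10 + 2*(1*4)²) + 2) = 85*(-7*(9/10 + 2*4²) + 2) = 85*(-7*(9/10 + 2*16) + 2) = 85*(-7*(9/10 + 32) + 2) = 85*(-7*329/10 + 2) = 85*(-2303/10 + 2) = 85*(-2283/10) = -38811/2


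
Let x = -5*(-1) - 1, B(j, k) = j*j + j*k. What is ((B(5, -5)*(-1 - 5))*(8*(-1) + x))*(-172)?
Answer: 0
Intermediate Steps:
B(j, k) = j² + j*k
x = 4 (x = 5 - 1 = 4)
((B(5, -5)*(-1 - 5))*(8*(-1) + x))*(-172) = (((5*(5 - 5))*(-1 - 5))*(8*(-1) + 4))*(-172) = (((5*0)*(-6))*(-8 + 4))*(-172) = ((0*(-6))*(-4))*(-172) = (0*(-4))*(-172) = 0*(-172) = 0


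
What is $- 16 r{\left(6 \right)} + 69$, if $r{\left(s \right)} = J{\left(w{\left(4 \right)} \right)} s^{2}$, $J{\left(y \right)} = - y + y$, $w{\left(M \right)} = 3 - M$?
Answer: $69$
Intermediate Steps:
$J{\left(y \right)} = 0$
$r{\left(s \right)} = 0$ ($r{\left(s \right)} = 0 s^{2} = 0$)
$- 16 r{\left(6 \right)} + 69 = \left(-16\right) 0 + 69 = 0 + 69 = 69$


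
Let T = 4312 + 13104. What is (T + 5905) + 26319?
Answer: 49640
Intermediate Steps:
T = 17416
(T + 5905) + 26319 = (17416 + 5905) + 26319 = 23321 + 26319 = 49640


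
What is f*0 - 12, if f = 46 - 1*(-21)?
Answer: -12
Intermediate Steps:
f = 67 (f = 46 + 21 = 67)
f*0 - 12 = 67*0 - 12 = 0 - 12 = -12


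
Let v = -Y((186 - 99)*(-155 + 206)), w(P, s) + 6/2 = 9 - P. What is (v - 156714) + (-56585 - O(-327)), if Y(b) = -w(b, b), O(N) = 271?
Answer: -218001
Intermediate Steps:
w(P, s) = 6 - P (w(P, s) = -3 + (9 - P) = 6 - P)
Y(b) = -6 + b (Y(b) = -(6 - b) = -6 + b)
v = -4431 (v = -(-6 + (186 - 99)*(-155 + 206)) = -(-6 + 87*51) = -(-6 + 4437) = -1*4431 = -4431)
(v - 156714) + (-56585 - O(-327)) = (-4431 - 156714) + (-56585 - 1*271) = -161145 + (-56585 - 271) = -161145 - 56856 = -218001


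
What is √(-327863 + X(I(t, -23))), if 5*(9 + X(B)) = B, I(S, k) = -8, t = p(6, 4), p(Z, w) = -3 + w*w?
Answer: 6*I*√227690/5 ≈ 572.6*I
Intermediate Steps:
p(Z, w) = -3 + w²
t = 13 (t = -3 + 4² = -3 + 16 = 13)
X(B) = -9 + B/5
√(-327863 + X(I(t, -23))) = √(-327863 + (-9 + (⅕)*(-8))) = √(-327863 + (-9 - 8/5)) = √(-327863 - 53/5) = √(-1639368/5) = 6*I*√227690/5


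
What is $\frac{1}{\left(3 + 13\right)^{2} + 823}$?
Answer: $\frac{1}{1079} \approx 0.00092678$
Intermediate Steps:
$\frac{1}{\left(3 + 13\right)^{2} + 823} = \frac{1}{16^{2} + 823} = \frac{1}{256 + 823} = \frac{1}{1079}$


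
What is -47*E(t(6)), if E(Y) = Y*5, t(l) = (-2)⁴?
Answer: -3760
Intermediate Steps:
t(l) = 16
E(Y) = 5*Y
-47*E(t(6)) = -235*16 = -47*80 = -3760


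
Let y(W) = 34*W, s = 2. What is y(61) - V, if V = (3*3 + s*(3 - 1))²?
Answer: 1905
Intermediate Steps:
V = 169 (V = (3*3 + 2*(3 - 1))² = (9 + 2*2)² = (9 + 4)² = 13² = 169)
y(61) - V = 34*61 - 1*169 = 2074 - 169 = 1905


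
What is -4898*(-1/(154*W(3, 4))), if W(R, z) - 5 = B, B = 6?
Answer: 2449/847 ≈ 2.8914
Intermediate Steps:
W(R, z) = 11 (W(R, z) = 5 + 6 = 11)
-4898*(-1/(154*W(3, 4))) = -4898/((11*(-7))*22) = -4898/((-77*22)) = -4898/(-1694) = -4898*(-1/1694) = 2449/847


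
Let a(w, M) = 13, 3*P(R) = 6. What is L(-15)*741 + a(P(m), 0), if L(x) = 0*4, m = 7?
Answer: 13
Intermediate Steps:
P(R) = 2 (P(R) = (⅓)*6 = 2)
L(x) = 0
L(-15)*741 + a(P(m), 0) = 0*741 + 13 = 0 + 13 = 13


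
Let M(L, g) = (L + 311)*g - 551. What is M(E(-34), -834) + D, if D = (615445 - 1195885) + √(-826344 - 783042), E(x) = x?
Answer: -812009 + I*√1609386 ≈ -8.1201e+5 + 1268.6*I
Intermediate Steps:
D = -580440 + I*√1609386 (D = -580440 + √(-1609386) = -580440 + I*√1609386 ≈ -5.8044e+5 + 1268.6*I)
M(L, g) = -551 + g*(311 + L) (M(L, g) = (311 + L)*g - 551 = g*(311 + L) - 551 = -551 + g*(311 + L))
M(E(-34), -834) + D = (-551 + 311*(-834) - 34*(-834)) + (-580440 + I*√1609386) = (-551 - 259374 + 28356) + (-580440 + I*√1609386) = -231569 + (-580440 + I*√1609386) = -812009 + I*√1609386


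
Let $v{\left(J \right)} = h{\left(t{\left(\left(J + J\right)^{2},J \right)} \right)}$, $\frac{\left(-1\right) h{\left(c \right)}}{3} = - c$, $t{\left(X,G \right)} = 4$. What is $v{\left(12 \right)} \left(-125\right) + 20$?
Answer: $-1480$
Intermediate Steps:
$h{\left(c \right)} = 3 c$ ($h{\left(c \right)} = - 3 \left(- c\right) = 3 c$)
$v{\left(J \right)} = 12$ ($v{\left(J \right)} = 3 \cdot 4 = 12$)
$v{\left(12 \right)} \left(-125\right) + 20 = 12 \left(-125\right) + 20 = -1500 + 20 = -1480$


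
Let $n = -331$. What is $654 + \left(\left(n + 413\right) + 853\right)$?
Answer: $1589$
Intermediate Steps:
$654 + \left(\left(n + 413\right) + 853\right) = 654 + \left(\left(-331 + 413\right) + 853\right) = 654 + \left(82 + 853\right) = 654 + 935 = 1589$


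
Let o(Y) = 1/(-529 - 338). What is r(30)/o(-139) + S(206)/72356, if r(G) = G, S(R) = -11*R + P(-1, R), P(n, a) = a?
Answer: -470495405/18089 ≈ -26010.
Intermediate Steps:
S(R) = -10*R (S(R) = -11*R + R = -10*R)
o(Y) = -1/867 (o(Y) = 1/(-867) = -1/867)
r(30)/o(-139) + S(206)/72356 = 30/(-1/867) - 10*206/72356 = 30*(-867) - 2060*1/72356 = -26010 - 515/18089 = -470495405/18089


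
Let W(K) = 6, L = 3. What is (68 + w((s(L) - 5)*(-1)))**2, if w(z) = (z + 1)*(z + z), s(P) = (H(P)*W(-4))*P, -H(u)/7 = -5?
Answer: 608506084624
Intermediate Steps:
H(u) = 35 (H(u) = -7*(-5) = 35)
s(P) = 210*P (s(P) = (35*6)*P = 210*P)
w(z) = 2*z*(1 + z) (w(z) = (1 + z)*(2*z) = 2*z*(1 + z))
(68 + w((s(L) - 5)*(-1)))**2 = (68 + 2*((210*3 - 5)*(-1))*(1 + (210*3 - 5)*(-1)))**2 = (68 + 2*((630 - 5)*(-1))*(1 + (630 - 5)*(-1)))**2 = (68 + 2*(625*(-1))*(1 + 625*(-1)))**2 = (68 + 2*(-625)*(1 - 625))**2 = (68 + 2*(-625)*(-624))**2 = (68 + 780000)**2 = 780068**2 = 608506084624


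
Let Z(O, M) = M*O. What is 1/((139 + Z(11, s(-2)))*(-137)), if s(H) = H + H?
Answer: -1/13015 ≈ -7.6834e-5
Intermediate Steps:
s(H) = 2*H
1/((139 + Z(11, s(-2)))*(-137)) = 1/((139 + (2*(-2))*11)*(-137)) = 1/((139 - 4*11)*(-137)) = 1/((139 - 44)*(-137)) = 1/(95*(-137)) = 1/(-13015) = -1/13015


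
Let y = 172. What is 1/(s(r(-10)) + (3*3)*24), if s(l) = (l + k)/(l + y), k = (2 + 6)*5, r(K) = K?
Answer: 27/5837 ≈ 0.0046257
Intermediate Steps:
k = 40 (k = 8*5 = 40)
s(l) = (40 + l)/(172 + l) (s(l) = (l + 40)/(l + 172) = (40 + l)/(172 + l))
1/(s(r(-10)) + (3*3)*24) = 1/((40 - 10)/(172 - 10) + (3*3)*24) = 1/(30/162 + 9*24) = 1/((1/162)*30 + 216) = 1/(5/27 + 216) = 1/(5837/27) = 27/5837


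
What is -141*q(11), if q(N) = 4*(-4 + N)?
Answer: -3948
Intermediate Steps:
q(N) = -16 + 4*N
-141*q(11) = -141*(-16 + 4*11) = -141*(-16 + 44) = -141*28 = -3948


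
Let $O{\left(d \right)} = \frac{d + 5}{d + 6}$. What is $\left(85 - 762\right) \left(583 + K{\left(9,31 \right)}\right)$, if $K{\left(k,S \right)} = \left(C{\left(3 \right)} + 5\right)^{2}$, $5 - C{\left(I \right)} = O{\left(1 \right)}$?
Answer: $- \frac{22112851}{49} \approx -4.5128 \cdot 10^{5}$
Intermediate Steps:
$O{\left(d \right)} = \frac{5 + d}{6 + d}$
$C{\left(I \right)} = \frac{29}{7}$ ($C{\left(I \right)} = 5 - \frac{5 + 1}{6 + 1} = 5 - \frac{1}{7} \cdot 6 = 5 - \frac{6}{7} = \frac{29}{7}$)
$K{\left(k,S \right)} = \frac{4096}{49}$ ($K{\left(k,S \right)} = \left(\frac{29}{7} + 5\right)^{2} = \left(\frac{64}{7}\right)^{2} = \frac{4096}{49}$)
$\left(85 - 762\right) \left(583 + K{\left(9,31 \right)}\right) = \left(85 - 762\right) \left(583 + \frac{4096}{49}\right) = \left(-677\right) \frac{32663}{49} = - \frac{22112851}{49}$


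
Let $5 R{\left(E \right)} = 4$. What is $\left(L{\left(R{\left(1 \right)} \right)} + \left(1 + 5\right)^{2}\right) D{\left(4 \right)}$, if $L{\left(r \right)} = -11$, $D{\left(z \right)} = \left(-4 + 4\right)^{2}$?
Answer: $0$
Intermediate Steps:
$D{\left(z \right)} = 0$ ($D{\left(z \right)} = 0^{2} = 0$)
$R{\left(E \right)} = \frac{4}{5}$ ($R{\left(E \right)} = \frac{1}{5} \cdot 4 = \frac{4}{5}$)
$\left(L{\left(R{\left(1 \right)} \right)} + \left(1 + 5\right)^{2}\right) D{\left(4 \right)} = \left(-11 + \left(1 + 5\right)^{2}\right) 0 = \left(-11 + 6^{2}\right) 0 = \left(-11 + 36\right) 0 = 25 \cdot 0 = 0$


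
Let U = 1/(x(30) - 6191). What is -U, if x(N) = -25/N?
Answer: 6/37151 ≈ 0.00016150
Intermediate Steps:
x(N) = -25/N
U = -6/37151 (U = 1/(-25/30 - 6191) = 1/(-25*1/30 - 6191) = 1/(-⅚ - 6191) = 1/(-37151/6) = -6/37151 ≈ -0.00016150)
-U = -1*(-6/37151) = 6/37151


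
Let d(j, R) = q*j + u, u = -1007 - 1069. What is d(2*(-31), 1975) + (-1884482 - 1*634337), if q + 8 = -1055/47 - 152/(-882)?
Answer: -52211685727/20727 ≈ -2.5190e+6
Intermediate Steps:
q = -627499/20727 (q = -8 + (-1055/47 - 152/(-882)) = -8 + (-1055*1/47 - 152*(-1/882)) = -8 + (-1055/47 + 76/441) = -8 - 461683/20727 = -627499/20727 ≈ -30.274)
u = -2076
d(j, R) = -2076 - 627499*j/20727 (d(j, R) = -627499*j/20727 - 2076 = -2076 - 627499*j/20727)
d(2*(-31), 1975) + (-1884482 - 1*634337) = (-2076 - 1254998*(-31)/20727) + (-1884482 - 1*634337) = (-2076 - 627499/20727*(-62)) + (-1884482 - 634337) = (-2076 + 38904938/20727) - 2518819 = -4124314/20727 - 2518819 = -52211685727/20727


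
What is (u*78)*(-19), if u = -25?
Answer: 37050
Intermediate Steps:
(u*78)*(-19) = -25*78*(-19) = -1950*(-19) = 37050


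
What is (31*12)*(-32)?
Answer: -11904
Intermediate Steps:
(31*12)*(-32) = 372*(-32) = -11904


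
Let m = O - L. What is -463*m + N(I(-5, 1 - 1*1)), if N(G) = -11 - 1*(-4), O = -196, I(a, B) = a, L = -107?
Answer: 41200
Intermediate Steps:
N(G) = -7 (N(G) = -11 + 4 = -7)
m = -89 (m = -196 - 1*(-107) = -196 + 107 = -89)
-463*m + N(I(-5, 1 - 1*1)) = -463*(-89) - 7 = 41207 - 7 = 41200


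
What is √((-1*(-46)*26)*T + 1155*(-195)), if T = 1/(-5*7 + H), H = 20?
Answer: I*√50693565/15 ≈ 474.66*I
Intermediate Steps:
T = -1/15 (T = 1/(-5*7 + 20) = 1/(-35 + 20) = 1/(-15) = -1/15 ≈ -0.066667)
√((-1*(-46)*26)*T + 1155*(-195)) = √((-1*(-46)*26)*(-1/15) + 1155*(-195)) = √((46*26)*(-1/15) - 225225) = √(1196*(-1/15) - 225225) = √(-1196/15 - 225225) = √(-3379571/15) = I*√50693565/15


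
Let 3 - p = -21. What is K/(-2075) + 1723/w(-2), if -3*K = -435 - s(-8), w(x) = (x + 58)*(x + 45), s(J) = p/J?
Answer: 3228473/4996600 ≈ 0.64613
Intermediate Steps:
p = 24 (p = 3 - 1*(-21) = 3 + 21 = 24)
s(J) = 24/J
w(x) = (45 + x)*(58 + x) (w(x) = (58 + x)*(45 + x) = (45 + x)*(58 + x))
K = 144 (K = -(-435 - 24/(-8))/3 = -(-435 - 24*(-1)/8)/3 = -(-435 - 1*(-3))/3 = -(-435 + 3)/3 = -⅓*(-432) = 144)
K/(-2075) + 1723/w(-2) = 144/(-2075) + 1723/(2610 + (-2)² + 103*(-2)) = 144*(-1/2075) + 1723/(2610 + 4 - 206) = -144/2075 + 1723/2408 = 3228473/4996600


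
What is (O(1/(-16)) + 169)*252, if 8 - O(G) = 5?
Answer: 43344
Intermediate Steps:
O(G) = 3 (O(G) = 8 - 1*5 = 8 - 5 = 3)
(O(1/(-16)) + 169)*252 = (3 + 169)*252 = 172*252 = 43344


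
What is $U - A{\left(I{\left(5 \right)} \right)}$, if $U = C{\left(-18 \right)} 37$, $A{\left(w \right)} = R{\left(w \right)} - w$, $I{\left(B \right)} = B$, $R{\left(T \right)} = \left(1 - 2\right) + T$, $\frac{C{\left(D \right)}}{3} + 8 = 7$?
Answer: $-110$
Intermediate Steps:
$C{\left(D \right)} = -3$ ($C{\left(D \right)} = -24 + 3 \cdot 7 = -24 + 21 = -3$)
$R{\left(T \right)} = -1 + T$
$A{\left(w \right)} = -1$ ($A{\left(w \right)} = \left(-1 + w\right) - w = -1$)
$U = -111$ ($U = \left(-3\right) 37 = -111$)
$U - A{\left(I{\left(5 \right)} \right)} = -111 - -1 = -111 + 1 = -110$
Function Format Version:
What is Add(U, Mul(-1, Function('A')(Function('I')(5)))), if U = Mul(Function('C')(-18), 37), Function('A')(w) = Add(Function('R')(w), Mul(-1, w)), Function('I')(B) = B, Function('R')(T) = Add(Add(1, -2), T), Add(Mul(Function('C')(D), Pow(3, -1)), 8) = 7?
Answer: -110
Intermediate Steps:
Function('C')(D) = -3 (Function('C')(D) = Add(-24, Mul(3, 7)) = Add(-24, 21) = -3)
Function('R')(T) = Add(-1, T)
Function('A')(w) = -1 (Function('A')(w) = Add(Add(-1, w), Mul(-1, w)) = -1)
U = -111 (U = Mul(-3, 37) = -111)
Add(U, Mul(-1, Function('A')(Function('I')(5)))) = Add(-111, Mul(-1, -1)) = Add(-111, 1) = -110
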